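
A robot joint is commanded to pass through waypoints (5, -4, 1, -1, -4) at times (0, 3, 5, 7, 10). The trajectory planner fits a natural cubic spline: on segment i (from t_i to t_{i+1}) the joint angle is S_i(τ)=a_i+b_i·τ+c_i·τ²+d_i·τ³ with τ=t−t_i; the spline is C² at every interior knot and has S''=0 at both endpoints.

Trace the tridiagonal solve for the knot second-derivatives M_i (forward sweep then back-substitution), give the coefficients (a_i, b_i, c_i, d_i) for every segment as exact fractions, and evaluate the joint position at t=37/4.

  seg 0: a=5 b=-151/30 c=0 d=61/270
  seg 1: a=-4 b=16/15 c=61/30 d=-79/120
  seg 2: a=1 b=13/10 c=-23/12 d=23/60
  seg 3: a=-1 b=-53/30 c=23/60 d=-23/540
S(37/4) = -901/256

Δ: Δ0=-3, Δ1=5/2, Δ2=-1, Δ3=-1
row 1: diag=10, rhs=33; c'=1/5, d'=33/10
row 2: denom=8−2·1/5=38/5; d'=(-21−2·33/10)/(38/5)=-69/19
row 3: denom=10−2·5/19=180/19; d'=(0−2·-69/19)/(180/19)=23/30
back: M3=23/30
back: M2=-69/19−5/19·23/30=-23/6
back: M1=33/10−1/5·-23/6=61/15
M: M0=0, M1=61/15, M2=-23/6, M3=23/30, M4=0
seg 0: a=5, c=M0/2=0, d=(M1−M0)/(6·3)=61/270, b=Δ0−h0·(2M0+M1)/6=-151/30
seg 1: a=-4, c=M1/2=61/30, d=(M2−M1)/(6·2)=-79/120, b=Δ1−h1·(2M1+M2)/6=16/15
seg 2: a=1, c=M2/2=-23/12, d=(M3−M2)/(6·2)=23/60, b=Δ2−h2·(2M2+M3)/6=13/10
seg 3: a=-1, c=M3/2=23/60, d=(M4−M3)/(6·3)=-23/540, b=Δ3−h3·(2M3+M4)/6=-53/30
t_q=37/4 → seg 3, τ=9/4; S=-1+-53/30·τ+23/60·τ²+-23/540·τ³=-901/256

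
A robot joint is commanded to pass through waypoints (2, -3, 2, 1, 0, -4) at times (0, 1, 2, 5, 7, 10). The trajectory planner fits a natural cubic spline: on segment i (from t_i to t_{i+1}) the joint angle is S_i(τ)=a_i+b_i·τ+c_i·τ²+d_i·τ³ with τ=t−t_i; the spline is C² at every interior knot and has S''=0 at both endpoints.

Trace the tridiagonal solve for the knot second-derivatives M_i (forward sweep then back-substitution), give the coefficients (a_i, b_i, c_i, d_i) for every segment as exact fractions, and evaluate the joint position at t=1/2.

Δ: Δ0=-5, Δ1=5, Δ2=-1/3, Δ3=-1/2, Δ4=-4/3
row 1: diag=4, rhs=60; c'=1/4, d'=15
row 2: denom=8−1·1/4=31/4; d'=(-32−1·15)/(31/4)=-188/31
row 3: denom=10−3·12/31=274/31; d'=(-1−3·-188/31)/(274/31)=533/274
row 4: denom=10−2·31/137=1308/137; d'=(-5−2·533/274)/(1308/137)=-203/218
back: M4=-203/218
back: M3=533/274−31/137·-203/218=235/109
back: M2=-188/31−12/31·235/109=-752/109
back: M1=15−1/4·-752/109=1823/109
M: M0=0, M1=1823/109, M2=-752/109, M3=235/109, M4=-203/218, M5=0
seg 0: a=2, c=M0/2=0, d=(M1−M0)/(6·1)=1823/654, b=Δ0−h0·(2M0+M1)/6=-5093/654
seg 1: a=-3, c=M1/2=1823/218, d=(M2−M1)/(6·1)=-2575/654, b=Δ1−h1·(2M1+M2)/6=188/327
seg 2: a=2, c=M2/2=-376/109, d=(M3−M2)/(6·3)=329/654, b=Δ2−h2·(2M2+M3)/6=3589/654
seg 3: a=1, c=M3/2=235/218, d=(M4−M3)/(6·2)=-673/2616, b=Δ3−h3·(2M3+M4)/6=-532/327
seg 4: a=0, c=M4/2=-203/436, d=(M5−M4)/(6·3)=203/3924, b=Δ4−h4·(2M4+M5)/6=-263/654
t_q=1/2 → seg 0, τ=1/2; S=2+-5093/654·τ+0·τ²+1823/654·τ³=-2695/1744

  seg 0: a=2 b=-5093/654 c=0 d=1823/654
  seg 1: a=-3 b=188/327 c=1823/218 d=-2575/654
  seg 2: a=2 b=3589/654 c=-376/109 d=329/654
  seg 3: a=1 b=-532/327 c=235/218 d=-673/2616
  seg 4: a=0 b=-263/654 c=-203/436 d=203/3924
S(1/2) = -2695/1744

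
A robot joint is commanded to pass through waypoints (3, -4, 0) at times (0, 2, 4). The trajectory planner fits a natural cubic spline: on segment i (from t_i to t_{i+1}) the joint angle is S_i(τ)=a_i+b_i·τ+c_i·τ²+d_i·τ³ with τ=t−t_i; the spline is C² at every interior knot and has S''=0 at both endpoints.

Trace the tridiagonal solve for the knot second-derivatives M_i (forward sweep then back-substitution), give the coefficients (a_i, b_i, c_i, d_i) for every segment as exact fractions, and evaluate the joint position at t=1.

  seg 0: a=3 b=-39/8 c=0 d=11/32
  seg 1: a=-4 b=-3/4 c=33/16 d=-11/32
S(1) = -49/32

Δ: Δ0=-7/2, Δ1=2
row 1: diag=8, rhs=33; c'=1/4, d'=33/8
back: M1=33/8
M: M0=0, M1=33/8, M2=0
seg 0: a=3, c=M0/2=0, d=(M1−M0)/(6·2)=11/32, b=Δ0−h0·(2M0+M1)/6=-39/8
seg 1: a=-4, c=M1/2=33/16, d=(M2−M1)/(6·2)=-11/32, b=Δ1−h1·(2M1+M2)/6=-3/4
t_q=1 → seg 0, τ=1; S=3+-39/8·τ+0·τ²+11/32·τ³=-49/32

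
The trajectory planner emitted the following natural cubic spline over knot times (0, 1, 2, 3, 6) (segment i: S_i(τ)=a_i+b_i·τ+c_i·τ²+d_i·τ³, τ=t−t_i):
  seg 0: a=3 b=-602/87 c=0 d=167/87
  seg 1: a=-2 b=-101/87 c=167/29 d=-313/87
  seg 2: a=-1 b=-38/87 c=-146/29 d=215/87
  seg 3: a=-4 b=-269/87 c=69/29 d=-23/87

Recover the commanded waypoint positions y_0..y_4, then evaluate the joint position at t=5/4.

y_0=3 y_1=-2 y_2=-1 y_3=-4 y_4=1
S(5/4) = -3687/1856

y_0 = S_0(0) = a_0 = 3
y_1 = S_1(0) = a_1 = -2
y_2 = S_2(0) = a_2 = -1
y_3 = S_3(0) = a_3 = -4
y_4 = S_3(3) = 1
t_q=5/4 is in segment 1 (τ=1/4); S_1(τ)=-3687/1856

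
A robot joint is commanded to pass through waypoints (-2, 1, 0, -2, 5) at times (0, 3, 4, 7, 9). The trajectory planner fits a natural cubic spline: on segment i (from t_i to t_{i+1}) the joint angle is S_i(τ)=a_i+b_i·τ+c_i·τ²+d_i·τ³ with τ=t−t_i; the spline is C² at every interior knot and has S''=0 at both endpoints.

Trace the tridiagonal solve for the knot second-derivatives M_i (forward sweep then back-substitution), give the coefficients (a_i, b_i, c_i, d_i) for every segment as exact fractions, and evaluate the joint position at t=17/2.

  seg 0: a=-2 b=1913/1116 c=0 d=-797/10044
  seg 1: a=1 b=-239/558 c=-797/1116 d=53/372
  seg 2: a=0 b=-1595/1116 c=-80/279 d=1811/10044
  seg 3: a=-2 b=959/558 c=497/372 d=-497/2232
S(17/2) = 16859/5952

Δ: Δ0=1, Δ1=-1, Δ2=-2/3, Δ3=7/2
row 1: diag=8, rhs=-12; c'=1/8, d'=-3/2
row 2: denom=8−1·1/8=63/8; d'=(2−1·-3/2)/(63/8)=4/9
row 3: denom=10−3·8/21=62/7; d'=(25−3·4/9)/(62/7)=497/186
back: M3=497/186
back: M2=4/9−8/21·497/186=-160/279
back: M1=-3/2−1/8·-160/279=-797/558
M: M0=0, M1=-797/558, M2=-160/279, M3=497/186, M4=0
seg 0: a=-2, c=M0/2=0, d=(M1−M0)/(6·3)=-797/10044, b=Δ0−h0·(2M0+M1)/6=1913/1116
seg 1: a=1, c=M1/2=-797/1116, d=(M2−M1)/(6·1)=53/372, b=Δ1−h1·(2M1+M2)/6=-239/558
seg 2: a=0, c=M2/2=-80/279, d=(M3−M2)/(6·3)=1811/10044, b=Δ2−h2·(2M2+M3)/6=-1595/1116
seg 3: a=-2, c=M3/2=497/372, d=(M4−M3)/(6·2)=-497/2232, b=Δ3−h3·(2M3+M4)/6=959/558
t_q=17/2 → seg 3, τ=3/2; S=-2+959/558·τ+497/372·τ²+-497/2232·τ³=16859/5952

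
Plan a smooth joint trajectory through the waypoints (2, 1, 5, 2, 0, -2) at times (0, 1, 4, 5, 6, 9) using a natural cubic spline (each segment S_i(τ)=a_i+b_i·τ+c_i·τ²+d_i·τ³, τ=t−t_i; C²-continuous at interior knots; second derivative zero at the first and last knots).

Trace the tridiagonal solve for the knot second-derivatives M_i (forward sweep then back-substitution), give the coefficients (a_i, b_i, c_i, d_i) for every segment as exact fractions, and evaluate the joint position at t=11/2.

  seg 0: a=2 b=-2624/1641 c=0 d=983/1641
  seg 1: a=1 b=325/1641 c=983/547 d=-776/1641
  seg 2: a=5 b=-2933/1641 c=-1345/547 d=2045/1641
  seg 3: a=2 b=-4868/1641 c=700/547 d=-514/1641
  seg 4: a=0 b=-2210/1641 c=186/547 d=-62/1641
S(11/2) = 1745/2188

Δ: Δ0=-1, Δ1=4/3, Δ2=-3, Δ3=-2, Δ4=-2/3
row 1: diag=8, rhs=14; c'=3/8, d'=7/4
row 2: denom=8−3·3/8=55/8; d'=(-26−3·7/4)/(55/8)=-50/11
row 3: denom=4−1·8/55=212/55; d'=(6−1·-50/11)/(212/55)=145/53
row 4: denom=8−1·55/212=1641/212; d'=(8−1·145/53)/(1641/212)=372/547
back: M4=372/547
back: M3=145/53−55/212·372/547=1400/547
back: M2=-50/11−8/55·1400/547=-2690/547
back: M1=7/4−3/8·-2690/547=1966/547
M: M0=0, M1=1966/547, M2=-2690/547, M3=1400/547, M4=372/547, M5=0
seg 0: a=2, c=M0/2=0, d=(M1−M0)/(6·1)=983/1641, b=Δ0−h0·(2M0+M1)/6=-2624/1641
seg 1: a=1, c=M1/2=983/547, d=(M2−M1)/(6·3)=-776/1641, b=Δ1−h1·(2M1+M2)/6=325/1641
seg 2: a=5, c=M2/2=-1345/547, d=(M3−M2)/(6·1)=2045/1641, b=Δ2−h2·(2M2+M3)/6=-2933/1641
seg 3: a=2, c=M3/2=700/547, d=(M4−M3)/(6·1)=-514/1641, b=Δ3−h3·(2M3+M4)/6=-4868/1641
seg 4: a=0, c=M4/2=186/547, d=(M5−M4)/(6·3)=-62/1641, b=Δ4−h4·(2M4+M5)/6=-2210/1641
t_q=11/2 → seg 3, τ=1/2; S=2+-4868/1641·τ+700/547·τ²+-514/1641·τ³=1745/2188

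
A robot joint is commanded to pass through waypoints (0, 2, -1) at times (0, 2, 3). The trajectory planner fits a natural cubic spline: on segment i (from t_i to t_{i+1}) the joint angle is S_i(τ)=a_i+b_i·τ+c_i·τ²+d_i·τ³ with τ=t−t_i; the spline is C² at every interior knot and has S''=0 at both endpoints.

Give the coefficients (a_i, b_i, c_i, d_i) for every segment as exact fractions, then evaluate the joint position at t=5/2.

Δ: Δ0=1, Δ1=-3
row 1: diag=6, rhs=-24; c'=1/6, d'=-4
back: M1=-4
M: M0=0, M1=-4, M2=0
seg 0: a=0, c=M0/2=0, d=(M1−M0)/(6·2)=-1/3, b=Δ0−h0·(2M0+M1)/6=7/3
seg 1: a=2, c=M1/2=-2, d=(M2−M1)/(6·1)=2/3, b=Δ1−h1·(2M1+M2)/6=-5/3
t_q=5/2 → seg 1, τ=1/2; S=2+-5/3·τ+-2·τ²+2/3·τ³=3/4

  seg 0: a=0 b=7/3 c=0 d=-1/3
  seg 1: a=2 b=-5/3 c=-2 d=2/3
S(5/2) = 3/4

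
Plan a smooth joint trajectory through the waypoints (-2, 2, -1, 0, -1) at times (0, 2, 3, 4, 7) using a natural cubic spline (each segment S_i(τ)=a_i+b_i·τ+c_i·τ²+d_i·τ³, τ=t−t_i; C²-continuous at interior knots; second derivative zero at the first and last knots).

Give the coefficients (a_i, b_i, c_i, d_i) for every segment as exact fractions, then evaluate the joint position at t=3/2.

  seg 0: a=-2 b=1099/267 c=0 d=-565/1068
  seg 1: a=2 b=-596/267 c=-565/178 d=1285/534
  seg 2: a=-1 b=-727/534 c=360/89 d=-899/534
  seg 3: a=0 b=448/267 c=-179/178 d=179/1602
S(3/2) = 6803/2848

Δ: Δ0=2, Δ1=-3, Δ2=1, Δ3=-1/3
row 1: diag=6, rhs=-30; c'=1/6, d'=-5
row 2: denom=4−1·1/6=23/6; d'=(24−1·-5)/(23/6)=174/23
row 3: denom=8−1·6/23=178/23; d'=(-8−1·174/23)/(178/23)=-179/89
back: M3=-179/89
back: M2=174/23−6/23·-179/89=720/89
back: M1=-5−1/6·720/89=-565/89
M: M0=0, M1=-565/89, M2=720/89, M3=-179/89, M4=0
seg 0: a=-2, c=M0/2=0, d=(M1−M0)/(6·2)=-565/1068, b=Δ0−h0·(2M0+M1)/6=1099/267
seg 1: a=2, c=M1/2=-565/178, d=(M2−M1)/(6·1)=1285/534, b=Δ1−h1·(2M1+M2)/6=-596/267
seg 2: a=-1, c=M2/2=360/89, d=(M3−M2)/(6·1)=-899/534, b=Δ2−h2·(2M2+M3)/6=-727/534
seg 3: a=0, c=M3/2=-179/178, d=(M4−M3)/(6·3)=179/1602, b=Δ3−h3·(2M3+M4)/6=448/267
t_q=3/2 → seg 0, τ=3/2; S=-2+1099/267·τ+0·τ²+-565/1068·τ³=6803/2848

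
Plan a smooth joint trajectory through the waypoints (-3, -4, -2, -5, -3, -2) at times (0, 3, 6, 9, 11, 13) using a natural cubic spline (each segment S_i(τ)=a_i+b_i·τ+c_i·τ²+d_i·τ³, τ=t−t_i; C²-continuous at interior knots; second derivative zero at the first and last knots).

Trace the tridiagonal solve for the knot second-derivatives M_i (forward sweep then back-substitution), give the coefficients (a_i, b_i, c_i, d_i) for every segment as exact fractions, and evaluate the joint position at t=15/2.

Δ: Δ0=-1/3, Δ1=2/3, Δ2=-1, Δ3=1, Δ4=1/2
row 1: diag=12, rhs=6; c'=1/4, d'=1/2
row 2: denom=12−3·1/4=45/4; d'=(-10−3·1/2)/(45/4)=-46/45
row 3: denom=10−3·4/15=46/5; d'=(12−3·-46/45)/(46/5)=113/69
row 4: denom=8−2·5/23=174/23; d'=(-3−2·113/69)/(174/23)=-433/522
back: M4=-433/522
back: M3=113/69−5/23·-433/522=949/522
back: M2=-46/45−4/15·949/522=-1180/783
back: M1=1/2−1/4·-1180/783=1373/1566
M: M0=0, M1=1373/1566, M2=-1180/783, M3=949/522, M4=-433/522, M5=0
seg 0: a=-3, c=M0/2=0, d=(M1−M0)/(6·3)=1373/28188, b=Δ0−h0·(2M0+M1)/6=-2417/3132
seg 1: a=-4, c=M1/2=1373/3132, d=(M2−M1)/(6·3)=-3733/28188, b=Δ1−h1·(2M1+M2)/6=851/1566
seg 2: a=-2, c=M2/2=-590/783, d=(M3−M2)/(6·3)=5207/28188, b=Δ2−h2·(2M2+M3)/6=-1259/3132
seg 3: a=-5, c=M3/2=949/1044, d=(M4−M3)/(6·2)=-691/3132, b=Δ3−h3·(2M3+M4)/6=101/1566
seg 4: a=-3, c=M4/2=-433/1044, d=(M5−M4)/(6·2)=433/6264, b=Δ4−h4·(2M4+M5)/6=1649/1566
t_q=15/2 → seg 2, τ=3/2; S=-2+-1259/3132·τ+-590/783·τ²+5207/28188·τ³=-10231/2784

  seg 0: a=-3 b=-2417/3132 c=0 d=1373/28188
  seg 1: a=-4 b=851/1566 c=1373/3132 d=-3733/28188
  seg 2: a=-2 b=-1259/3132 c=-590/783 d=5207/28188
  seg 3: a=-5 b=101/1566 c=949/1044 d=-691/3132
  seg 4: a=-3 b=1649/1566 c=-433/1044 d=433/6264
S(15/2) = -10231/2784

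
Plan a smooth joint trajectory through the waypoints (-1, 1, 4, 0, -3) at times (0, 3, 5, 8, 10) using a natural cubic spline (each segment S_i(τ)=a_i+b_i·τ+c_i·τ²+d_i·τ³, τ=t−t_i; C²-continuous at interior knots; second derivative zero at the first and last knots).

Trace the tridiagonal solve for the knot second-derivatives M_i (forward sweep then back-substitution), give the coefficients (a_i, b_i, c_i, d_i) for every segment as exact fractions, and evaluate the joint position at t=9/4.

  seg 0: a=-1 b=371/1740 c=0 d=263/5220
  seg 1: a=1 b=1369/870 c=263/580 d=-853/3480
  seg 2: a=4 b=194/435 c=-59/58 d=41/290
  seg 3: a=0 b=-1601/870 c=37/145 d=-37/870
S(9/4) = 1991/37120

Δ: Δ0=2/3, Δ1=3/2, Δ2=-4/3, Δ3=-3/2
row 1: diag=10, rhs=5; c'=1/5, d'=1/2
row 2: denom=10−2·1/5=48/5; d'=(-17−2·1/2)/(48/5)=-15/8
row 3: denom=10−3·5/16=145/16; d'=(-1−3·-15/8)/(145/16)=74/145
back: M3=74/145
back: M2=-15/8−5/16·74/145=-59/29
back: M1=1/2−1/5·-59/29=263/290
M: M0=0, M1=263/290, M2=-59/29, M3=74/145, M4=0
seg 0: a=-1, c=M0/2=0, d=(M1−M0)/(6·3)=263/5220, b=Δ0−h0·(2M0+M1)/6=371/1740
seg 1: a=1, c=M1/2=263/580, d=(M2−M1)/(6·2)=-853/3480, b=Δ1−h1·(2M1+M2)/6=1369/870
seg 2: a=4, c=M2/2=-59/58, d=(M3−M2)/(6·3)=41/290, b=Δ2−h2·(2M2+M3)/6=194/435
seg 3: a=0, c=M3/2=37/145, d=(M4−M3)/(6·2)=-37/870, b=Δ3−h3·(2M3+M4)/6=-1601/870
t_q=9/4 → seg 0, τ=9/4; S=-1+371/1740·τ+0·τ²+263/5220·τ³=1991/37120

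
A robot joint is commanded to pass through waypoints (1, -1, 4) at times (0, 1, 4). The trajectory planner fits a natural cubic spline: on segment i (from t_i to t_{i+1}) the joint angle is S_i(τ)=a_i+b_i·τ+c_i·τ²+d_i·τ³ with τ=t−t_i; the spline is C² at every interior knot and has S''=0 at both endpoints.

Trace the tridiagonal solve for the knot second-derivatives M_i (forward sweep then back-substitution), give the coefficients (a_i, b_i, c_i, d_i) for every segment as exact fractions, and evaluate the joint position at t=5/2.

  seg 0: a=1 b=-59/24 c=0 d=11/24
  seg 1: a=-1 b=-13/12 c=11/8 d=-11/72
S(5/2) = -3/64

Δ: Δ0=-2, Δ1=5/3
row 1: diag=8, rhs=22; c'=3/8, d'=11/4
back: M1=11/4
M: M0=0, M1=11/4, M2=0
seg 0: a=1, c=M0/2=0, d=(M1−M0)/(6·1)=11/24, b=Δ0−h0·(2M0+M1)/6=-59/24
seg 1: a=-1, c=M1/2=11/8, d=(M2−M1)/(6·3)=-11/72, b=Δ1−h1·(2M1+M2)/6=-13/12
t_q=5/2 → seg 1, τ=3/2; S=-1+-13/12·τ+11/8·τ²+-11/72·τ³=-3/64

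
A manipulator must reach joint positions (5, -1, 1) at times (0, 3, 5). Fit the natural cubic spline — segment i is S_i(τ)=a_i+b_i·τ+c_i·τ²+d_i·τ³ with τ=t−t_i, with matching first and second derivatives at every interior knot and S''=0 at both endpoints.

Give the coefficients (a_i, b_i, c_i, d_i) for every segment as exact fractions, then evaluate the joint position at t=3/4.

Δ: Δ0=-2, Δ1=1
row 1: diag=10, rhs=18; c'=1/5, d'=9/5
back: M1=9/5
M: M0=0, M1=9/5, M2=0
seg 0: a=5, c=M0/2=0, d=(M1−M0)/(6·3)=1/10, b=Δ0−h0·(2M0+M1)/6=-29/10
seg 1: a=-1, c=M1/2=9/10, d=(M2−M1)/(6·2)=-3/20, b=Δ1−h1·(2M1+M2)/6=-1/5
t_q=3/4 → seg 0, τ=3/4; S=5+-29/10·τ+0·τ²+1/10·τ³=367/128

  seg 0: a=5 b=-29/10 c=0 d=1/10
  seg 1: a=-1 b=-1/5 c=9/10 d=-3/20
S(3/4) = 367/128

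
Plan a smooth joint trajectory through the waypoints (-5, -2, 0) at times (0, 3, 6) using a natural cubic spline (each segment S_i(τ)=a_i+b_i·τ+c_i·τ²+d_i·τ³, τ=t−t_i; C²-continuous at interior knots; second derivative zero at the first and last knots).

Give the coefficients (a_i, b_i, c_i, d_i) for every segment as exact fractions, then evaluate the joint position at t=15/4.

Δ: Δ0=1, Δ1=2/3
row 1: diag=12, rhs=-2; c'=1/4, d'=-1/6
back: M1=-1/6
M: M0=0, M1=-1/6, M2=0
seg 0: a=-5, c=M0/2=0, d=(M1−M0)/(6·3)=-1/108, b=Δ0−h0·(2M0+M1)/6=13/12
seg 1: a=-2, c=M1/2=-1/12, d=(M2−M1)/(6·3)=1/108, b=Δ1−h1·(2M1+M2)/6=5/6
t_q=15/4 → seg 1, τ=3/4; S=-2+5/6·τ+-1/12·τ²+1/108·τ³=-363/256

  seg 0: a=-5 b=13/12 c=0 d=-1/108
  seg 1: a=-2 b=5/6 c=-1/12 d=1/108
S(15/4) = -363/256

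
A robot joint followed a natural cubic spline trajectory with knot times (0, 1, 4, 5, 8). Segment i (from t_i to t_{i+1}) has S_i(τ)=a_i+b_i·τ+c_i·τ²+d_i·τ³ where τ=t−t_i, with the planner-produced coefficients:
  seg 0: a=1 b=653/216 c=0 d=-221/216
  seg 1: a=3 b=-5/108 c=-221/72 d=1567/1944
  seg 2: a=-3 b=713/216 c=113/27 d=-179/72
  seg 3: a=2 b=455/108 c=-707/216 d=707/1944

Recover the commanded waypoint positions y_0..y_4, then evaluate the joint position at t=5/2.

y_0 = S_0(0) = a_0 = 1
y_1 = S_1(0) = a_1 = 3
y_2 = S_2(0) = a_2 = -3
y_3 = S_3(0) = a_3 = 2
y_4 = S_3(3) = -5
t_q=5/2 is in segment 1 (τ=3/2); S_1(τ)=-241/192

y_0=1 y_1=3 y_2=-3 y_3=2 y_4=-5
S(5/2) = -241/192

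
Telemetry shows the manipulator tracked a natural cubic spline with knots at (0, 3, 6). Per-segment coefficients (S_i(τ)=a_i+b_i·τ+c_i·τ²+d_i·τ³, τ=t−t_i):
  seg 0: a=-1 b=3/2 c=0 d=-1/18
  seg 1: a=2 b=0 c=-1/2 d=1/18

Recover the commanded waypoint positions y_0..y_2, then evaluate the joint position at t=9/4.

y_0 = S_0(0) = a_0 = -1
y_1 = S_1(0) = a_1 = 2
y_2 = S_1(3) = -1
t_q=9/4 is in segment 0 (τ=9/4); S_0(τ)=223/128

y_0=-1 y_1=2 y_2=-1
S(9/4) = 223/128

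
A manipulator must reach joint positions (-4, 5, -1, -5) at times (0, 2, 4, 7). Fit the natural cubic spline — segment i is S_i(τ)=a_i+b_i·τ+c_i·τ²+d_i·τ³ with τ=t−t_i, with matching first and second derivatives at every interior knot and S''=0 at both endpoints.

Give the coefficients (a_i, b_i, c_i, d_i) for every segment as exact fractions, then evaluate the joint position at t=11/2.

  seg 0: a=-4 b=374/57 c=0 d=-235/456
  seg 1: a=5 b=43/114 c=-235/76 d=40/57
  seg 2: a=-1 b=-407/114 c=85/76 d=-85/684
S(11/2) = -2589/608

Δ: Δ0=9/2, Δ1=-3, Δ2=-4/3
row 1: diag=8, rhs=-45; c'=1/4, d'=-45/8
row 2: denom=10−2·1/4=19/2; d'=(10−2·-45/8)/(19/2)=85/38
back: M2=85/38
back: M1=-45/8−1/4·85/38=-235/38
M: M0=0, M1=-235/38, M2=85/38, M3=0
seg 0: a=-4, c=M0/2=0, d=(M1−M0)/(6·2)=-235/456, b=Δ0−h0·(2M0+M1)/6=374/57
seg 1: a=5, c=M1/2=-235/76, d=(M2−M1)/(6·2)=40/57, b=Δ1−h1·(2M1+M2)/6=43/114
seg 2: a=-1, c=M2/2=85/76, d=(M3−M2)/(6·3)=-85/684, b=Δ2−h2·(2M2+M3)/6=-407/114
t_q=11/2 → seg 2, τ=3/2; S=-1+-407/114·τ+85/76·τ²+-85/684·τ³=-2589/608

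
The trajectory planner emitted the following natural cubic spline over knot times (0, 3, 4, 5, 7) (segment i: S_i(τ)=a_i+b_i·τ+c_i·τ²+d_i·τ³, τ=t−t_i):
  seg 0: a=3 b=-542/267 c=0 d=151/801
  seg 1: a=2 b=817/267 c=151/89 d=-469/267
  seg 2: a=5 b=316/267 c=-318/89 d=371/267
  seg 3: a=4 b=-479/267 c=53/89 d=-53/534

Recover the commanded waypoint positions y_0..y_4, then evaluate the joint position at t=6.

y_0=3 y_1=2 y_2=5 y_3=4 y_4=2
S(6) = 481/178

y_0 = S_0(0) = a_0 = 3
y_1 = S_1(0) = a_1 = 2
y_2 = S_2(0) = a_2 = 5
y_3 = S_3(0) = a_3 = 4
y_4 = S_3(2) = 2
t_q=6 is in segment 3 (τ=1); S_3(τ)=481/178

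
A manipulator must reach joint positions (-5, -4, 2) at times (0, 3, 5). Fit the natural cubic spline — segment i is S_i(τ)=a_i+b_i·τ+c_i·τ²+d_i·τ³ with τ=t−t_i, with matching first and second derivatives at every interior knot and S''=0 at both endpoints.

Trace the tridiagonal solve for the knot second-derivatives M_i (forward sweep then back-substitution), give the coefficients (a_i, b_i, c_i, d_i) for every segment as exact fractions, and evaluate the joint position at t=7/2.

Δ: Δ0=1/3, Δ1=3
row 1: diag=10, rhs=16; c'=1/5, d'=8/5
back: M1=8/5
M: M0=0, M1=8/5, M2=0
seg 0: a=-5, c=M0/2=0, d=(M1−M0)/(6·3)=4/45, b=Δ0−h0·(2M0+M1)/6=-7/15
seg 1: a=-4, c=M1/2=4/5, d=(M2−M1)/(6·2)=-2/15, b=Δ1−h1·(2M1+M2)/6=29/15
t_q=7/2 → seg 1, τ=1/2; S=-4+29/15·τ+4/5·τ²+-2/15·τ³=-57/20

  seg 0: a=-5 b=-7/15 c=0 d=4/45
  seg 1: a=-4 b=29/15 c=4/5 d=-2/15
S(7/2) = -57/20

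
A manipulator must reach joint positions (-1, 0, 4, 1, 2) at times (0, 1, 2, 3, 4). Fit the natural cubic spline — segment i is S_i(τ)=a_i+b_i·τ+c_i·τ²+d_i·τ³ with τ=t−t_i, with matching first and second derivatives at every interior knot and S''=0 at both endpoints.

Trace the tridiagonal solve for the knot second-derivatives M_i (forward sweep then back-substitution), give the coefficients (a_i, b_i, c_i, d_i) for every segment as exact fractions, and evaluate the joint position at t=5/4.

Δ: Δ0=1, Δ1=4, Δ2=-3, Δ3=1
row 1: diag=4, rhs=18; c'=1/4, d'=9/2
row 2: denom=4−1·1/4=15/4; d'=(-42−1·9/2)/(15/4)=-62/5
row 3: denom=4−1·4/15=56/15; d'=(24−1·-62/5)/(56/15)=39/4
back: M3=39/4
back: M2=-62/5−4/15·39/4=-15
back: M1=9/2−1/4·-15=33/4
M: M0=0, M1=33/4, M2=-15, M3=39/4, M4=0
seg 0: a=-1, c=M0/2=0, d=(M1−M0)/(6·1)=11/8, b=Δ0−h0·(2M0+M1)/6=-3/8
seg 1: a=0, c=M1/2=33/8, d=(M2−M1)/(6·1)=-31/8, b=Δ1−h1·(2M1+M2)/6=15/4
seg 2: a=4, c=M2/2=-15/2, d=(M3−M2)/(6·1)=33/8, b=Δ2−h2·(2M2+M3)/6=3/8
seg 3: a=1, c=M3/2=39/8, d=(M4−M3)/(6·1)=-13/8, b=Δ3−h3·(2M3+M4)/6=-9/4
t_q=5/4 → seg 1, τ=1/4; S=0+15/4·τ+33/8·τ²+-31/8·τ³=581/512

  seg 0: a=-1 b=-3/8 c=0 d=11/8
  seg 1: a=0 b=15/4 c=33/8 d=-31/8
  seg 2: a=4 b=3/8 c=-15/2 d=33/8
  seg 3: a=1 b=-9/4 c=39/8 d=-13/8
S(5/4) = 581/512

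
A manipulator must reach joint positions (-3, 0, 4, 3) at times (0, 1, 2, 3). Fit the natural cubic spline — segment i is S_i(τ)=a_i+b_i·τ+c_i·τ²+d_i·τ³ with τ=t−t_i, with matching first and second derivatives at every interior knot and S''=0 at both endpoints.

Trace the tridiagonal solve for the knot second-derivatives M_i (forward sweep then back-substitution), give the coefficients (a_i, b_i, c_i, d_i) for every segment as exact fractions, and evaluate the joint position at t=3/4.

Δ: Δ0=3, Δ1=4, Δ2=-1
row 1: diag=4, rhs=6; c'=1/4, d'=3/2
row 2: denom=4−1·1/4=15/4; d'=(-30−1·3/2)/(15/4)=-42/5
back: M2=-42/5
back: M1=3/2−1/4·-42/5=18/5
M: M0=0, M1=18/5, M2=-42/5, M3=0
seg 0: a=-3, c=M0/2=0, d=(M1−M0)/(6·1)=3/5, b=Δ0−h0·(2M0+M1)/6=12/5
seg 1: a=0, c=M1/2=9/5, d=(M2−M1)/(6·1)=-2, b=Δ1−h1·(2M1+M2)/6=21/5
seg 2: a=4, c=M2/2=-21/5, d=(M3−M2)/(6·1)=7/5, b=Δ2−h2·(2M2+M3)/6=9/5
t_q=3/4 → seg 0, τ=3/4; S=-3+12/5·τ+0·τ²+3/5·τ³=-303/320

  seg 0: a=-3 b=12/5 c=0 d=3/5
  seg 1: a=0 b=21/5 c=9/5 d=-2
  seg 2: a=4 b=9/5 c=-21/5 d=7/5
S(3/4) = -303/320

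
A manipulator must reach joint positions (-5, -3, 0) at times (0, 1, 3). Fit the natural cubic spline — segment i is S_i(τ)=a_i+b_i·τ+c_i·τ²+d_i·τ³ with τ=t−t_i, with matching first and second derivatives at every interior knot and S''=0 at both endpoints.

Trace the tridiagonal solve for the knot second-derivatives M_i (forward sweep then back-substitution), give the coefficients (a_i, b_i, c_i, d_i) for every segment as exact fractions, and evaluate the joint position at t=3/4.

Δ: Δ0=2, Δ1=3/2
row 1: diag=6, rhs=-3; c'=1/3, d'=-1/2
back: M1=-1/2
M: M0=0, M1=-1/2, M2=0
seg 0: a=-5, c=M0/2=0, d=(M1−M0)/(6·1)=-1/12, b=Δ0−h0·(2M0+M1)/6=25/12
seg 1: a=-3, c=M1/2=-1/4, d=(M2−M1)/(6·2)=1/24, b=Δ1−h1·(2M1+M2)/6=11/6
t_q=3/4 → seg 0, τ=3/4; S=-5+25/12·τ+0·τ²+-1/12·τ³=-889/256

  seg 0: a=-5 b=25/12 c=0 d=-1/12
  seg 1: a=-3 b=11/6 c=-1/4 d=1/24
S(3/4) = -889/256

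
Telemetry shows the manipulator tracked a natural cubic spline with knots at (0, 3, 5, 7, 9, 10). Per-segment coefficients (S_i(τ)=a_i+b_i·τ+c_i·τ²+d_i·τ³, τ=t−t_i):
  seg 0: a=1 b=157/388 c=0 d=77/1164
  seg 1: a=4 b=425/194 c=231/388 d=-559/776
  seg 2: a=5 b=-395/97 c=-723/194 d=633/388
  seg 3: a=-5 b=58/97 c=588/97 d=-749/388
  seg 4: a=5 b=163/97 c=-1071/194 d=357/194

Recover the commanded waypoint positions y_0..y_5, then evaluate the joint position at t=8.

y_0 = S_0(0) = a_0 = 1
y_1 = S_1(0) = a_1 = 4
y_2 = S_2(0) = a_2 = 5
y_3 = S_3(0) = a_3 = -5
y_4 = S_4(0) = a_4 = 5
y_5 = S_4(1) = 3
t_q=8 is in segment 3 (τ=1); S_3(τ)=-105/388

y_0=1 y_1=4 y_2=5 y_3=-5 y_4=5 y_5=3
S(8) = -105/388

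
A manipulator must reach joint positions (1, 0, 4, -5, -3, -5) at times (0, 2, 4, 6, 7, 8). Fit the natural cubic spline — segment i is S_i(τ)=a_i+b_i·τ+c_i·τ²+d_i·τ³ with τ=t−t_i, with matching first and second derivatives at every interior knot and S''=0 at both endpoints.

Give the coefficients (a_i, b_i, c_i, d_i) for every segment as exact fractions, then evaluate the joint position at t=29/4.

Δ: Δ0=-1/2, Δ1=2, Δ2=-9/2, Δ3=2, Δ4=-2
row 1: diag=8, rhs=15; c'=1/4, d'=15/8
row 2: denom=8−2·1/4=15/2; d'=(-39−2·15/8)/(15/2)=-57/10
row 3: denom=6−2·4/15=82/15; d'=(39−2·-57/10)/(82/15)=378/41
row 4: denom=4−1·15/82=313/82; d'=(-24−1·378/41)/(313/82)=-2724/313
back: M4=-2724/313
back: M3=378/41−15/82·-2724/313=3384/313
back: M2=-57/10−4/15·3384/313=-5373/626
back: M1=15/8−1/4·-5373/626=2517/626
M: M0=0, M1=2517/626, M2=-5373/626, M3=3384/313, M4=-2724/313, M5=0
seg 0: a=1, c=M0/2=0, d=(M1−M0)/(6·2)=839/2504, b=Δ0−h0·(2M0+M1)/6=-576/313
seg 1: a=0, c=M1/2=2517/1252, d=(M2−M1)/(6·2)=-1315/1252, b=Δ1−h1·(2M1+M2)/6=1365/626
seg 2: a=4, c=M2/2=-5373/1252, d=(M3−M2)/(6·2)=4047/2504, b=Δ2−h2·(2M2+M3)/6=-1491/626
seg 3: a=-5, c=M3/2=1692/313, d=(M4−M3)/(6·1)=-1018/313, b=Δ3−h3·(2M3+M4)/6=-48/313
seg 4: a=-3, c=M4/2=-1362/313, d=(M5−M4)/(6·1)=454/313, b=Δ4−h4·(2M4+M5)/6=282/313
t_q=29/4 → seg 4, τ=1/4; S=-3+282/313·τ+-1362/313·τ²+454/313·τ³=-30289/10016

  seg 0: a=1 b=-576/313 c=0 d=839/2504
  seg 1: a=0 b=1365/626 c=2517/1252 d=-1315/1252
  seg 2: a=4 b=-1491/626 c=-5373/1252 d=4047/2504
  seg 3: a=-5 b=-48/313 c=1692/313 d=-1018/313
  seg 4: a=-3 b=282/313 c=-1362/313 d=454/313
S(29/4) = -30289/10016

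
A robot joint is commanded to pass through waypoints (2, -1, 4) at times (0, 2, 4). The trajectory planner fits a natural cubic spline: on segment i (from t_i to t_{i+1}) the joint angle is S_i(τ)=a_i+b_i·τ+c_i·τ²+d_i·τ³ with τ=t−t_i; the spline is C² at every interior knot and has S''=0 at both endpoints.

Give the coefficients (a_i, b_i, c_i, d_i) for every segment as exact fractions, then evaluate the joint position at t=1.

  seg 0: a=2 b=-5/2 c=0 d=1/4
  seg 1: a=-1 b=1/2 c=3/2 d=-1/4
S(1) = -1/4

Δ: Δ0=-3/2, Δ1=5/2
row 1: diag=8, rhs=24; c'=1/4, d'=3
back: M1=3
M: M0=0, M1=3, M2=0
seg 0: a=2, c=M0/2=0, d=(M1−M0)/(6·2)=1/4, b=Δ0−h0·(2M0+M1)/6=-5/2
seg 1: a=-1, c=M1/2=3/2, d=(M2−M1)/(6·2)=-1/4, b=Δ1−h1·(2M1+M2)/6=1/2
t_q=1 → seg 0, τ=1; S=2+-5/2·τ+0·τ²+1/4·τ³=-1/4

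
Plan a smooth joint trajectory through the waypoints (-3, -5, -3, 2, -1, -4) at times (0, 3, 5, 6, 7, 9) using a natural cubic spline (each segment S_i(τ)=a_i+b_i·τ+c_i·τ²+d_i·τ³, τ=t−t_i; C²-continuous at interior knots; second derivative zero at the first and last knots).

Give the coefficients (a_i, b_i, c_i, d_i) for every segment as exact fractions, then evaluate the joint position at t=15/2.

  seg 0: a=-3 b=-1889/3684 c=0 d=-21/1228
  seg 1: a=-5 b=-1795/1842 c=-189/1228 d=1051/1842
  seg 2: a=-3 b=9683/1842 c=4015/1228 d=-12991/3684
  seg 3: a=2 b=4483/3684 c=-2244/307 d=11393/3684
  seg 4: a=-1 b=-7597/1842 c=2417/1228 d=-2417/7368
S(15/2) = -51303/19648

Δ: Δ0=-2/3, Δ1=1, Δ2=5, Δ3=-3, Δ4=-3/2
row 1: diag=10, rhs=10; c'=1/5, d'=1
row 2: denom=6−2·1/5=28/5; d'=(24−2·1)/(28/5)=55/14
row 3: denom=4−1·5/28=107/28; d'=(-48−1·55/14)/(107/28)=-1454/107
row 4: denom=6−1·28/107=614/107; d'=(9−1·-1454/107)/(614/107)=2417/614
back: M4=2417/614
back: M3=-1454/107−28/107·2417/614=-4488/307
back: M2=55/14−5/28·-4488/307=4015/614
back: M1=1−1/5·4015/614=-189/614
M: M0=0, M1=-189/614, M2=4015/614, M3=-4488/307, M4=2417/614, M5=0
seg 0: a=-3, c=M0/2=0, d=(M1−M0)/(6·3)=-21/1228, b=Δ0−h0·(2M0+M1)/6=-1889/3684
seg 1: a=-5, c=M1/2=-189/1228, d=(M2−M1)/(6·2)=1051/1842, b=Δ1−h1·(2M1+M2)/6=-1795/1842
seg 2: a=-3, c=M2/2=4015/1228, d=(M3−M2)/(6·1)=-12991/3684, b=Δ2−h2·(2M2+M3)/6=9683/1842
seg 3: a=2, c=M3/2=-2244/307, d=(M4−M3)/(6·1)=11393/3684, b=Δ3−h3·(2M3+M4)/6=4483/3684
seg 4: a=-1, c=M4/2=2417/1228, d=(M5−M4)/(6·2)=-2417/7368, b=Δ4−h4·(2M4+M5)/6=-7597/1842
t_q=15/2 → seg 4, τ=1/2; S=-1+-7597/1842·τ+2417/1228·τ²+-2417/7368·τ³=-51303/19648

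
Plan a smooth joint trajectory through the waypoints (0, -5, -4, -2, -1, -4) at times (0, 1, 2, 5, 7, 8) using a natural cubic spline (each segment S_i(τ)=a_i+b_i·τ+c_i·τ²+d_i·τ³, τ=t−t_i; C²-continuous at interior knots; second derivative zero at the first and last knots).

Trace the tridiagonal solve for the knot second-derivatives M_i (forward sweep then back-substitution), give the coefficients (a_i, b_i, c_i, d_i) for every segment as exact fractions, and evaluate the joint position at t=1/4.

Δ: Δ0=-5, Δ1=1, Δ2=2/3, Δ3=1/2, Δ4=-3
row 1: diag=4, rhs=36; c'=1/4, d'=9
row 2: denom=8−1·1/4=31/4; d'=(-2−1·9)/(31/4)=-44/31
row 3: denom=10−3·12/31=274/31; d'=(-1−3·-44/31)/(274/31)=101/274
row 4: denom=6−2·31/137=760/137; d'=(-21−2·101/274)/(760/137)=-1489/380
back: M4=-1489/380
back: M3=101/274−31/137·-1489/380=477/380
back: M2=-44/31−12/31·477/380=-181/95
back: M1=9−1/4·-181/95=3601/380
M: M0=0, M1=3601/380, M2=-181/95, M3=477/380, M4=-1489/380, M5=0
seg 0: a=0, c=M0/2=0, d=(M1−M0)/(6·1)=3601/2280, b=Δ0−h0·(2M0+M1)/6=-15001/2280
seg 1: a=-5, c=M1/2=3601/760, d=(M2−M1)/(6·1)=-865/456, b=Δ1−h1·(2M1+M2)/6=-2099/1140
seg 2: a=-4, c=M2/2=-181/190, d=(M3−M2)/(6·3)=1201/6840, b=Δ2−h2·(2M2+M3)/6=4433/2280
seg 3: a=-2, c=M3/2=477/760, d=(M4−M3)/(6·2)=-983/2280, b=Δ3−h3·(2M3+M4)/6=221/228
seg 4: a=-1, c=M4/2=-1489/760, d=(M5−M4)/(6·1)=1489/2280, b=Δ4−h4·(2M4+M5)/6=-1931/1140
t_q=1/4 → seg 0, τ=1/4; S=0+-15001/2280·τ+0·τ²+3601/2280·τ³=-15761/9728

  seg 0: a=0 b=-15001/2280 c=0 d=3601/2280
  seg 1: a=-5 b=-2099/1140 c=3601/760 d=-865/456
  seg 2: a=-4 b=4433/2280 c=-181/190 d=1201/6840
  seg 3: a=-2 b=221/228 c=477/760 d=-983/2280
  seg 4: a=-1 b=-1931/1140 c=-1489/760 d=1489/2280
S(1/4) = -15761/9728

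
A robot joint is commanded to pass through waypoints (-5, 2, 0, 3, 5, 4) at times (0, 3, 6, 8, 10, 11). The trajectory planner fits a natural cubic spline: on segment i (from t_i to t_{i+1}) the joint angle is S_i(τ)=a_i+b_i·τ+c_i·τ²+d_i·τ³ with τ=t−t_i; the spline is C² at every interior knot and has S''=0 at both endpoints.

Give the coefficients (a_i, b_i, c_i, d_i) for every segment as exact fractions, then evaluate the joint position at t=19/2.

Δ: Δ0=7/3, Δ1=-2/3, Δ2=3/2, Δ3=1, Δ4=-1
row 1: diag=12, rhs=-18; c'=1/4, d'=-3/2
row 2: denom=10−3·1/4=37/4; d'=(13−3·-3/2)/(37/4)=70/37
row 3: denom=8−2·8/37=280/37; d'=(-3−2·70/37)/(280/37)=-251/280
row 4: denom=6−2·37/140=383/70; d'=(-12−2·-251/280)/(383/70)=-1429/766
back: M4=-1429/766
back: M3=-251/280−37/140·-1429/766=-309/766
back: M2=70/37−8/37·-309/766=758/383
back: M1=-3/2−1/4·758/383=-764/383
M: M0=0, M1=-764/383, M2=758/383, M3=-309/766, M4=-1429/766, M5=0
seg 0: a=-5, c=M0/2=0, d=(M1−M0)/(6·3)=-382/3447, b=Δ0−h0·(2M0+M1)/6=3827/1149
seg 1: a=2, c=M1/2=-382/383, d=(M2−M1)/(6·3)=761/3447, b=Δ1−h1·(2M1+M2)/6=389/1149
seg 2: a=0, c=M2/2=379/383, d=(M3−M2)/(6·2)=-1825/9192, b=Δ2−h2·(2M2+M3)/6=362/1149
seg 3: a=3, c=M3/2=-309/1532, d=(M4−M3)/(6·2)=-140/1149, b=Δ3−h3·(2M3+M4)/6=4345/2298
seg 4: a=5, c=M4/2=-1429/1532, d=(M5−M4)/(6·1)=1429/4596, b=Δ4−h4·(2M4+M5)/6=-869/2298
t_q=19/2 → seg 3, τ=3/2; S=3+4345/2298·τ+-309/1532·τ²+-140/1149·τ³=30463/6128

  seg 0: a=-5 b=3827/1149 c=0 d=-382/3447
  seg 1: a=2 b=389/1149 c=-382/383 d=761/3447
  seg 2: a=0 b=362/1149 c=379/383 d=-1825/9192
  seg 3: a=3 b=4345/2298 c=-309/1532 d=-140/1149
  seg 4: a=5 b=-869/2298 c=-1429/1532 d=1429/4596
S(19/2) = 30463/6128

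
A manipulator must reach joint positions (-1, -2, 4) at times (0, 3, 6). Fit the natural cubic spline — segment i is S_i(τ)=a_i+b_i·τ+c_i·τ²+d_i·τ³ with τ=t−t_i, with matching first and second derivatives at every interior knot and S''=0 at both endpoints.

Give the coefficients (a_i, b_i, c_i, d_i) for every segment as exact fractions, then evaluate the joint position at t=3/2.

Δ: Δ0=-1/3, Δ1=2
row 1: diag=12, rhs=14; c'=1/4, d'=7/6
back: M1=7/6
M: M0=0, M1=7/6, M2=0
seg 0: a=-1, c=M0/2=0, d=(M1−M0)/(6·3)=7/108, b=Δ0−h0·(2M0+M1)/6=-11/12
seg 1: a=-2, c=M1/2=7/12, d=(M2−M1)/(6·3)=-7/108, b=Δ1−h1·(2M1+M2)/6=5/6
t_q=3/2 → seg 0, τ=3/2; S=-1+-11/12·τ+0·τ²+7/108·τ³=-69/32

  seg 0: a=-1 b=-11/12 c=0 d=7/108
  seg 1: a=-2 b=5/6 c=7/12 d=-7/108
S(3/2) = -69/32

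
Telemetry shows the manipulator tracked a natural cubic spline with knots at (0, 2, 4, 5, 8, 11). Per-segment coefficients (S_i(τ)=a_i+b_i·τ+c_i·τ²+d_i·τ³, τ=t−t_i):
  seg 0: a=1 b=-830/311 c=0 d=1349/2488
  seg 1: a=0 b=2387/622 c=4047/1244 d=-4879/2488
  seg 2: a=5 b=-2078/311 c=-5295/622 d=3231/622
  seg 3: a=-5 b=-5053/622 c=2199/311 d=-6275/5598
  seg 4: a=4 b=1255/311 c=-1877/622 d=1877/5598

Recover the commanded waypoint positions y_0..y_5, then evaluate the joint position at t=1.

y_0=1 y_1=0 y_2=5 y_3=-5 y_4=4 y_5=-2
S(1) = -2803/2488

y_0 = S_0(0) = a_0 = 1
y_1 = S_1(0) = a_1 = 0
y_2 = S_2(0) = a_2 = 5
y_3 = S_3(0) = a_3 = -5
y_4 = S_4(0) = a_4 = 4
y_5 = S_4(3) = -2
t_q=1 is in segment 0 (τ=1); S_0(τ)=-2803/2488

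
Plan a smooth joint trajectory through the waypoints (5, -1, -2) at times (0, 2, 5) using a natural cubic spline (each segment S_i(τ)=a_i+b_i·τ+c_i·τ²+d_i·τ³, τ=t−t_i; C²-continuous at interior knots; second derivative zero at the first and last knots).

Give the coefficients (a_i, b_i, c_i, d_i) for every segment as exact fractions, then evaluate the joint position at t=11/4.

  seg 0: a=5 b=-53/15 c=0 d=2/15
  seg 1: a=-1 b=-29/15 c=4/5 d=-4/45
S(11/4) = -163/80

Δ: Δ0=-3, Δ1=-1/3
row 1: diag=10, rhs=16; c'=3/10, d'=8/5
back: M1=8/5
M: M0=0, M1=8/5, M2=0
seg 0: a=5, c=M0/2=0, d=(M1−M0)/(6·2)=2/15, b=Δ0−h0·(2M0+M1)/6=-53/15
seg 1: a=-1, c=M1/2=4/5, d=(M2−M1)/(6·3)=-4/45, b=Δ1−h1·(2M1+M2)/6=-29/15
t_q=11/4 → seg 1, τ=3/4; S=-1+-29/15·τ+4/5·τ²+-4/45·τ³=-163/80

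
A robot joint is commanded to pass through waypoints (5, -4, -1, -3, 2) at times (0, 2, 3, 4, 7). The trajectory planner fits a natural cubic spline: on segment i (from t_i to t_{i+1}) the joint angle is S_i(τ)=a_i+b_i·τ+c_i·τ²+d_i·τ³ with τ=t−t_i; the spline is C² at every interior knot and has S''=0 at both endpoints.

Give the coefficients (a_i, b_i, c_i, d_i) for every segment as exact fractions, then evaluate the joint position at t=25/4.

Δ: Δ0=-9/2, Δ1=3, Δ2=-2, Δ3=5/3
row 1: diag=6, rhs=45; c'=1/6, d'=15/2
row 2: denom=4−1·1/6=23/6; d'=(-30−1·15/2)/(23/6)=-225/23
row 3: denom=8−1·6/23=178/23; d'=(22−1·-225/23)/(178/23)=731/178
back: M3=731/178
back: M2=-225/23−6/23·731/178=-966/89
back: M1=15/2−1/6·-966/89=1657/178
M: M0=0, M1=1657/178, M2=-966/89, M3=731/178, M4=0
seg 0: a=5, c=M0/2=0, d=(M1−M0)/(6·2)=1657/2136, b=Δ0−h0·(2M0+M1)/6=-2030/267
seg 1: a=-4, c=M1/2=1657/356, d=(M2−M1)/(6·1)=-3589/1068, b=Δ1−h1·(2M1+M2)/6=911/534
seg 2: a=-1, c=M2/2=-483/89, d=(M3−M2)/(6·1)=2663/1068, b=Δ2−h2·(2M2+M3)/6=997/1068
seg 3: a=-3, c=M3/2=731/356, d=(M4−M3)/(6·3)=-731/3204, b=Δ3−h3·(2M3+M4)/6=-1303/534
t_q=25/4 → seg 3, τ=9/4; S=-3+-1303/534·τ+731/356·τ²+-731/3204·τ³=-15807/22784

  seg 0: a=5 b=-2030/267 c=0 d=1657/2136
  seg 1: a=-4 b=911/534 c=1657/356 d=-3589/1068
  seg 2: a=-1 b=997/1068 c=-483/89 d=2663/1068
  seg 3: a=-3 b=-1303/534 c=731/356 d=-731/3204
S(25/4) = -15807/22784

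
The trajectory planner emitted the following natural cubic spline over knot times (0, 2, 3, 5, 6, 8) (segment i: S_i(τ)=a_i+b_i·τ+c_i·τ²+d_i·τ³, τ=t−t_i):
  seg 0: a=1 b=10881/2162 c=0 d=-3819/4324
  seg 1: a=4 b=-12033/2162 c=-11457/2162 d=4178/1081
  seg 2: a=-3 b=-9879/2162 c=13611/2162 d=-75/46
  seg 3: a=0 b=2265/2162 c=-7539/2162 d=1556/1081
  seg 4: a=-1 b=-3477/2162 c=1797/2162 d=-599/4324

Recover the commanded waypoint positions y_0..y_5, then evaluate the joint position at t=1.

y_0 = S_0(0) = a_0 = 1
y_1 = S_1(0) = a_1 = 4
y_2 = S_2(0) = a_2 = -3
y_3 = S_3(0) = a_3 = 0
y_4 = S_4(0) = a_4 = -1
y_5 = S_4(2) = -2
t_q=1 is in segment 0 (τ=1); S_0(τ)=22267/4324

y_0=1 y_1=4 y_2=-3 y_3=0 y_4=-1 y_5=-2
S(1) = 22267/4324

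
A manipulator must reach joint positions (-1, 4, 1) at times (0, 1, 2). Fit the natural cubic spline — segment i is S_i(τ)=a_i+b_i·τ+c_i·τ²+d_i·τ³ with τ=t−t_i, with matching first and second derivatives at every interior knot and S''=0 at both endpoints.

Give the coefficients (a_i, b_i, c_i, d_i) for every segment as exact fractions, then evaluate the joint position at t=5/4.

  seg 0: a=-1 b=7 c=0 d=-2
  seg 1: a=4 b=1 c=-6 d=2
S(5/4) = 125/32

Δ: Δ0=5, Δ1=-3
row 1: diag=4, rhs=-48; c'=1/4, d'=-12
back: M1=-12
M: M0=0, M1=-12, M2=0
seg 0: a=-1, c=M0/2=0, d=(M1−M0)/(6·1)=-2, b=Δ0−h0·(2M0+M1)/6=7
seg 1: a=4, c=M1/2=-6, d=(M2−M1)/(6·1)=2, b=Δ1−h1·(2M1+M2)/6=1
t_q=5/4 → seg 1, τ=1/4; S=4+1·τ+-6·τ²+2·τ³=125/32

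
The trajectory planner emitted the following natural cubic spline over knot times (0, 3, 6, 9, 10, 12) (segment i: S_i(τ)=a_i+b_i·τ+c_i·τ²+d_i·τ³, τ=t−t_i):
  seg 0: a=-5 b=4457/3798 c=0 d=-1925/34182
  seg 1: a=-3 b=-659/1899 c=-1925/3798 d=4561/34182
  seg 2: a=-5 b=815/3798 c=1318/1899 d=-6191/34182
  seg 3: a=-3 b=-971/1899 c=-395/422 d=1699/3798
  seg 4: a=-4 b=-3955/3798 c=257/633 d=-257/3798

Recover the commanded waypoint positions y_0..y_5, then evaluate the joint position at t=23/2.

y_0 = S_0(0) = a_0 = -5
y_1 = S_1(0) = a_1 = -3
y_2 = S_2(0) = a_2 = -5
y_3 = S_3(0) = a_3 = -3
y_4 = S_4(0) = a_4 = -4
y_5 = S_4(2) = -5
t_q=23/2 is in segment 4 (τ=3/2); S_4(τ)=-49393/10128

y_0=-5 y_1=-3 y_2=-5 y_3=-3 y_4=-4 y_5=-5
S(23/2) = -49393/10128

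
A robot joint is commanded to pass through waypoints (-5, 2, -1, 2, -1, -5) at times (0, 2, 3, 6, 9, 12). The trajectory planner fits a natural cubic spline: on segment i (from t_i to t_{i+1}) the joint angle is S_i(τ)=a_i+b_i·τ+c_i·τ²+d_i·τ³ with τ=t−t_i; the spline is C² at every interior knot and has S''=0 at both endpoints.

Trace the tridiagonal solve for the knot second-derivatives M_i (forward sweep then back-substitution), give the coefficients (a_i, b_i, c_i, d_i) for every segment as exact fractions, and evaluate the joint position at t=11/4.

  seg 0: a=-5 b=22529/3798 c=0 d=-2309/3798
  seg 1: a=2 b=-5179/3798 c=-2309/633 d=7639/3798
  seg 2: a=-1 b=-4985/1899 c=1007/422 d=-13421/34182
  seg 3: a=2 b=4145/3798 c=-2179/1899 d=5131/34182
  seg 4: a=-1 b=-3305/1899 c=773/3798 d=-773/34182
S(11/4) = -18313/81024

Δ: Δ0=7/2, Δ1=-3, Δ2=1, Δ3=-1, Δ4=-4/3
row 1: diag=6, rhs=-39; c'=1/6, d'=-13/2
row 2: denom=8−1·1/6=47/6; d'=(24−1·-13/2)/(47/6)=183/47
row 3: denom=12−3·18/47=510/47; d'=(-12−3·183/47)/(510/47)=-371/170
row 4: denom=12−3·47/170=1899/170; d'=(-2−3·-371/170)/(1899/170)=773/1899
back: M4=773/1899
back: M3=-371/170−47/170·773/1899=-4358/1899
back: M2=183/47−18/47·-4358/1899=1007/211
back: M1=-13/2−1/6·1007/211=-4618/633
M: M0=0, M1=-4618/633, M2=1007/211, M3=-4358/1899, M4=773/1899, M5=0
seg 0: a=-5, c=M0/2=0, d=(M1−M0)/(6·2)=-2309/3798, b=Δ0−h0·(2M0+M1)/6=22529/3798
seg 1: a=2, c=M1/2=-2309/633, d=(M2−M1)/(6·1)=7639/3798, b=Δ1−h1·(2M1+M2)/6=-5179/3798
seg 2: a=-1, c=M2/2=1007/422, d=(M3−M2)/(6·3)=-13421/34182, b=Δ2−h2·(2M2+M3)/6=-4985/1899
seg 3: a=2, c=M3/2=-2179/1899, d=(M4−M3)/(6·3)=5131/34182, b=Δ3−h3·(2M3+M4)/6=4145/3798
seg 4: a=-1, c=M4/2=773/3798, d=(M5−M4)/(6·3)=-773/34182, b=Δ4−h4·(2M4+M5)/6=-3305/1899
t_q=11/4 → seg 1, τ=3/4; S=2+-5179/3798·τ+-2309/633·τ²+7639/3798·τ³=-18313/81024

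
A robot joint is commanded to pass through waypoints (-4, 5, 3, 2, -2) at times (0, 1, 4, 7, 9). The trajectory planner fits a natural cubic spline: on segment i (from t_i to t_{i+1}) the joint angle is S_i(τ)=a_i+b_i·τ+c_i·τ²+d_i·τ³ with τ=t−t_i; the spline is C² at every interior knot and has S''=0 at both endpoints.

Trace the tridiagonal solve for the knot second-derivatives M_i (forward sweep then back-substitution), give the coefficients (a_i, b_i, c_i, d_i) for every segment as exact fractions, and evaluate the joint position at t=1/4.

  seg 0: a=-4 b=1380/133 c=0 d=-183/133
  seg 1: a=5 b=831/133 c=-549/133 d=2182/3591
  seg 2: a=3 b=-281/133 c=535/399 d=-895/3591
  seg 3: a=2 b=-106/133 c=-120/133 d=20/133
S(1/4) = -12151/8512

Δ: Δ0=9, Δ1=-2/3, Δ2=-1/3, Δ3=-2
row 1: diag=8, rhs=-58; c'=3/8, d'=-29/4
row 2: denom=12−3·3/8=87/8; d'=(2−3·-29/4)/(87/8)=190/87
row 3: denom=10−3·8/29=266/29; d'=(-10−3·190/87)/(266/29)=-240/133
back: M3=-240/133
back: M2=190/87−8/29·-240/133=1070/399
back: M1=-29/4−3/8·1070/399=-1098/133
M: M0=0, M1=-1098/133, M2=1070/399, M3=-240/133, M4=0
seg 0: a=-4, c=M0/2=0, d=(M1−M0)/(6·1)=-183/133, b=Δ0−h0·(2M0+M1)/6=1380/133
seg 1: a=5, c=M1/2=-549/133, d=(M2−M1)/(6·3)=2182/3591, b=Δ1−h1·(2M1+M2)/6=831/133
seg 2: a=3, c=M2/2=535/399, d=(M3−M2)/(6·3)=-895/3591, b=Δ2−h2·(2M2+M3)/6=-281/133
seg 3: a=2, c=M3/2=-120/133, d=(M4−M3)/(6·2)=20/133, b=Δ3−h3·(2M3+M4)/6=-106/133
t_q=1/4 → seg 0, τ=1/4; S=-4+1380/133·τ+0·τ²+-183/133·τ³=-12151/8512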